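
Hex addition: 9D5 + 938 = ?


Align and add column by column (LSB to MSB, each column mod 16 with carry):
  09D5
+ 0938
  ----
  col 0: 5(5) + 8(8) + 0 (carry in) = 13 → D(13), carry out 0
  col 1: D(13) + 3(3) + 0 (carry in) = 16 → 0(0), carry out 1
  col 2: 9(9) + 9(9) + 1 (carry in) = 19 → 3(3), carry out 1
  col 3: 0(0) + 0(0) + 1 (carry in) = 1 → 1(1), carry out 0
Reading digits MSB→LSB: 130D
Strip leading zeros: 130D
= 0x130D


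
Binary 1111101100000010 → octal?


Group into 3-bit groups: 001111101100000010
  001 = 1
  111 = 7
  101 = 5
  100 = 4
  000 = 0
  010 = 2
= 0o175402


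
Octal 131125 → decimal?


Positional values:
Position 0: 5 × 8^0 = 5
Position 1: 2 × 8^1 = 16
Position 2: 1 × 8^2 = 64
Position 3: 1 × 8^3 = 512
Position 4: 3 × 8^4 = 12288
Position 5: 1 × 8^5 = 32768
Sum = 5 + 16 + 64 + 512 + 12288 + 32768
= 45653


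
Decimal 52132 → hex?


Divide by 16 repeatedly:
52132 ÷ 16 = 3258 remainder 4 (4)
3258 ÷ 16 = 203 remainder 10 (A)
203 ÷ 16 = 12 remainder 11 (B)
12 ÷ 16 = 0 remainder 12 (C)
Reading remainders bottom-up:
= 0xCBA4


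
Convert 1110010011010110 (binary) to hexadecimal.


Group into 4-bit nibbles: 1110010011010110
  1110 = E
  0100 = 4
  1101 = D
  0110 = 6
= 0xE4D6


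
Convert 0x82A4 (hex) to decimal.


Positional values:
Position 0: 4 × 16^0 = 4 × 1 = 4
Position 1: A × 16^1 = 10 × 16 = 160
Position 2: 2 × 16^2 = 2 × 256 = 512
Position 3: 8 × 16^3 = 8 × 4096 = 32768
Sum = 4 + 160 + 512 + 32768
= 33444


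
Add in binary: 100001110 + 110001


Align and add column by column (LSB to MSB, carry propagating):
  0100001110
+ 0000110001
  ----------
  col 0: 0 + 1 + 0 (carry in) = 1 → bit 1, carry out 0
  col 1: 1 + 0 + 0 (carry in) = 1 → bit 1, carry out 0
  col 2: 1 + 0 + 0 (carry in) = 1 → bit 1, carry out 0
  col 3: 1 + 0 + 0 (carry in) = 1 → bit 1, carry out 0
  col 4: 0 + 1 + 0 (carry in) = 1 → bit 1, carry out 0
  col 5: 0 + 1 + 0 (carry in) = 1 → bit 1, carry out 0
  col 6: 0 + 0 + 0 (carry in) = 0 → bit 0, carry out 0
  col 7: 0 + 0 + 0 (carry in) = 0 → bit 0, carry out 0
  col 8: 1 + 0 + 0 (carry in) = 1 → bit 1, carry out 0
  col 9: 0 + 0 + 0 (carry in) = 0 → bit 0, carry out 0
Reading bits MSB→LSB: 0100111111
Strip leading zeros: 100111111
= 100111111


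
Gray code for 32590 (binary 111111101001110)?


Binary: 111111101001110
Gray code: G = B XOR (B >> 1)
B >> 1 = 011111110100111
111111101001110 XOR 011111110100111:
  1 XOR 0 = 1
  1 XOR 1 = 0
  1 XOR 1 = 0
  1 XOR 1 = 0
  1 XOR 1 = 0
  1 XOR 1 = 0
  1 XOR 1 = 0
  0 XOR 1 = 1
  1 XOR 0 = 1
  0 XOR 1 = 1
  0 XOR 0 = 0
  1 XOR 0 = 1
  1 XOR 1 = 0
  1 XOR 1 = 0
  0 XOR 1 = 1
= 100000011101001


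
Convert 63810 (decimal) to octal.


Divide by 8 repeatedly:
63810 ÷ 8 = 7976 remainder 2
7976 ÷ 8 = 997 remainder 0
997 ÷ 8 = 124 remainder 5
124 ÷ 8 = 15 remainder 4
15 ÷ 8 = 1 remainder 7
1 ÷ 8 = 0 remainder 1
Reading remainders bottom-up:
= 0o174502


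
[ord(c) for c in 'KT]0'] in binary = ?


String: 'KT]0'  (4 characters)
Per-character ASCII lookup:
  'K': uppercase starts at 65: 'K' = 65 + 10 = 75 → 1001011
  'T': uppercase starts at 65: 'T' = 65 + 19 = 84 → 1010100
  ']': special character: ']' = 93 → 1011101
  '0': digits start at 48: '0' = 48 + 0 = 48 → 110000
= 1001011 1010100 1011101 110000


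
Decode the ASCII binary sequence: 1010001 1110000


Codes (binary): 1010001 1110000
Per-code ASCII lookup:
  1010001 = 81  (range 65-90: uppercase, 81 - 65 = 16) → 'Q'
  1110000 = 112  (range 97-122: lowercase, 112 - 97 = 15) → 'p'
= 'Qp'


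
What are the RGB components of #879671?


Hex: #879671
R = 87₁₆ = 135
G = 96₁₆ = 150
B = 71₁₆ = 113
= RGB(135, 150, 113)


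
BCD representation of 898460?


Each digit → 4-bit binary:
  8 → 1000
  9 → 1001
  8 → 1000
  4 → 0100
  6 → 0110
  0 → 0000
= 1000 1001 1000 0100 0110 0000


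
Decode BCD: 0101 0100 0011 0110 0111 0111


Each 4-bit group → digit:
  0101 → 5
  0100 → 4
  0011 → 3
  0110 → 6
  0111 → 7
  0111 → 7
= 543677


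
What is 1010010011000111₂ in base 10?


Positional values:
Bit 0: 1 × 2^0 = 1
Bit 1: 1 × 2^1 = 2
Bit 2: 1 × 2^2 = 4
Bit 6: 1 × 2^6 = 64
Bit 7: 1 × 2^7 = 128
Bit 10: 1 × 2^10 = 1024
Bit 13: 1 × 2^13 = 8192
Bit 15: 1 × 2^15 = 32768
Sum = 1 + 2 + 4 + 64 + 128 + 1024 + 8192 + 32768
= 42183


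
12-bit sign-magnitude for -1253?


Sign bit: 1 (negative)
Magnitude: 1253 = 10011100101
= 110011100101


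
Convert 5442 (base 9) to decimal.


Positional values (base 9):
  2 × 9^0 = 2 × 1 = 2
  4 × 9^1 = 4 × 9 = 36
  4 × 9^2 = 4 × 81 = 324
  5 × 9^3 = 5 × 729 = 3645
Sum = 2 + 36 + 324 + 3645
= 4007


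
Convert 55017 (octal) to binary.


Each octal digit → 3 binary bits:
  5 = 101
  5 = 101
  0 = 000
  1 = 001
  7 = 111
Concatenate: 101 101 000 001 111
= 101101000001111


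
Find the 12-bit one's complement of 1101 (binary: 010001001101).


Original: 010001001101
Invert all bits:
  bit 0: 0 → 1
  bit 1: 1 → 0
  bit 2: 0 → 1
  bit 3: 0 → 1
  bit 4: 0 → 1
  bit 5: 1 → 0
  bit 6: 0 → 1
  bit 7: 0 → 1
  bit 8: 1 → 0
  bit 9: 1 → 0
  bit 10: 0 → 1
  bit 11: 1 → 0
= 101110110010


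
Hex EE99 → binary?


Each hex digit → 4 binary bits:
  E = 1110
  E = 1110
  9 = 1001
  9 = 1001
Concatenate: 1110 1110 1001 1001
= 1110111010011001


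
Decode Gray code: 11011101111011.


Gray code: 11011101111011
MSB stays the same: 1
Each subsequent bit = prev_binary XOR current_gray:
  B[1] = 1 XOR 1 = 0
  B[2] = 0 XOR 0 = 0
  B[3] = 0 XOR 1 = 1
  B[4] = 1 XOR 1 = 0
  B[5] = 0 XOR 1 = 1
  B[6] = 1 XOR 0 = 1
  B[7] = 1 XOR 1 = 0
  B[8] = 0 XOR 1 = 1
  B[9] = 1 XOR 1 = 0
  B[10] = 0 XOR 1 = 1
  B[11] = 1 XOR 0 = 1
  B[12] = 1 XOR 1 = 0
  B[13] = 0 XOR 1 = 1
= 10010110101101 (9645 decimal)


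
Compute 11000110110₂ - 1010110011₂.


Align and subtract column by column (LSB to MSB, borrowing when needed):
  11000110110
- 01010110011
  -----------
  col 0: (0 - 0 borrow-in) - 1 → borrow from next column: (0+2) - 1 = 1, borrow out 1
  col 1: (1 - 1 borrow-in) - 1 → borrow from next column: (0+2) - 1 = 1, borrow out 1
  col 2: (1 - 1 borrow-in) - 0 → 0 - 0 = 0, borrow out 0
  col 3: (0 - 0 borrow-in) - 0 → 0 - 0 = 0, borrow out 0
  col 4: (1 - 0 borrow-in) - 1 → 1 - 1 = 0, borrow out 0
  col 5: (1 - 0 borrow-in) - 1 → 1 - 1 = 0, borrow out 0
  col 6: (0 - 0 borrow-in) - 0 → 0 - 0 = 0, borrow out 0
  col 7: (0 - 0 borrow-in) - 1 → borrow from next column: (0+2) - 1 = 1, borrow out 1
  col 8: (0 - 1 borrow-in) - 0 → borrow from next column: (-1+2) - 0 = 1, borrow out 1
  col 9: (1 - 1 borrow-in) - 1 → borrow from next column: (0+2) - 1 = 1, borrow out 1
  col 10: (1 - 1 borrow-in) - 0 → 0 - 0 = 0, borrow out 0
Reading bits MSB→LSB: 01110000011
Strip leading zeros: 1110000011
= 1110000011


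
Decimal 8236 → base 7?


Divide by 7 repeatedly:
8236 ÷ 7 = 1176 remainder 4
1176 ÷ 7 = 168 remainder 0
168 ÷ 7 = 24 remainder 0
24 ÷ 7 = 3 remainder 3
3 ÷ 7 = 0 remainder 3
Reading remainders bottom-up:
= 33004


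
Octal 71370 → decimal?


Positional values:
Position 0: 0 × 8^0 = 0
Position 1: 7 × 8^1 = 56
Position 2: 3 × 8^2 = 192
Position 3: 1 × 8^3 = 512
Position 4: 7 × 8^4 = 28672
Sum = 0 + 56 + 192 + 512 + 28672
= 29432


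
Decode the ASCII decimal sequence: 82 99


Codes (decimal): 82 99
Per-code ASCII lookup:
  82  (range 65-90: uppercase, 82 - 65 = 17) → 'R'
  99  (range 97-122: lowercase, 99 - 97 = 2) → 'c'
= 'Rc'


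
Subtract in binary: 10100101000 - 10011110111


Align and subtract column by column (LSB to MSB, borrowing when needed):
  10100101000
- 10011110111
  -----------
  col 0: (0 - 0 borrow-in) - 1 → borrow from next column: (0+2) - 1 = 1, borrow out 1
  col 1: (0 - 1 borrow-in) - 1 → borrow from next column: (-1+2) - 1 = 0, borrow out 1
  col 2: (0 - 1 borrow-in) - 1 → borrow from next column: (-1+2) - 1 = 0, borrow out 1
  col 3: (1 - 1 borrow-in) - 0 → 0 - 0 = 0, borrow out 0
  col 4: (0 - 0 borrow-in) - 1 → borrow from next column: (0+2) - 1 = 1, borrow out 1
  col 5: (1 - 1 borrow-in) - 1 → borrow from next column: (0+2) - 1 = 1, borrow out 1
  col 6: (0 - 1 borrow-in) - 1 → borrow from next column: (-1+2) - 1 = 0, borrow out 1
  col 7: (0 - 1 borrow-in) - 1 → borrow from next column: (-1+2) - 1 = 0, borrow out 1
  col 8: (1 - 1 borrow-in) - 0 → 0 - 0 = 0, borrow out 0
  col 9: (0 - 0 borrow-in) - 0 → 0 - 0 = 0, borrow out 0
  col 10: (1 - 0 borrow-in) - 1 → 1 - 1 = 0, borrow out 0
Reading bits MSB→LSB: 00000110001
Strip leading zeros: 110001
= 110001


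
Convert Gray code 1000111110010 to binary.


Gray code: 1000111110010
MSB stays the same: 1
Each subsequent bit = prev_binary XOR current_gray:
  B[1] = 1 XOR 0 = 1
  B[2] = 1 XOR 0 = 1
  B[3] = 1 XOR 0 = 1
  B[4] = 1 XOR 1 = 0
  B[5] = 0 XOR 1 = 1
  B[6] = 1 XOR 1 = 0
  B[7] = 0 XOR 1 = 1
  B[8] = 1 XOR 1 = 0
  B[9] = 0 XOR 0 = 0
  B[10] = 0 XOR 0 = 0
  B[11] = 0 XOR 1 = 1
  B[12] = 1 XOR 0 = 1
= 1111010100011 (7843 decimal)


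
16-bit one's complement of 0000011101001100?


Original: 0000011101001100
Invert all bits:
  bit 0: 0 → 1
  bit 1: 0 → 1
  bit 2: 0 → 1
  bit 3: 0 → 1
  bit 4: 0 → 1
  bit 5: 1 → 0
  bit 6: 1 → 0
  bit 7: 1 → 0
  bit 8: 0 → 1
  bit 9: 1 → 0
  bit 10: 0 → 1
  bit 11: 0 → 1
  bit 12: 1 → 0
  bit 13: 1 → 0
  bit 14: 0 → 1
  bit 15: 0 → 1
= 1111100010110011


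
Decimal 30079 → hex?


Divide by 16 repeatedly:
30079 ÷ 16 = 1879 remainder 15 (F)
1879 ÷ 16 = 117 remainder 7 (7)
117 ÷ 16 = 7 remainder 5 (5)
7 ÷ 16 = 0 remainder 7 (7)
Reading remainders bottom-up:
= 0x757F


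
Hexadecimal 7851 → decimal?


Positional values:
Position 0: 1 × 16^0 = 1 × 1 = 1
Position 1: 5 × 16^1 = 5 × 16 = 80
Position 2: 8 × 16^2 = 8 × 256 = 2048
Position 3: 7 × 16^3 = 7 × 4096 = 28672
Sum = 1 + 80 + 2048 + 28672
= 30801


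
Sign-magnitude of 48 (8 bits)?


Sign bit: 0 (positive)
Magnitude: 48 = 0110000
= 00110000


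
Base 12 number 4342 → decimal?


Positional values (base 12):
  2 × 12^0 = 2 × 1 = 2
  4 × 12^1 = 4 × 12 = 48
  3 × 12^2 = 3 × 144 = 432
  4 × 12^3 = 4 × 1728 = 6912
Sum = 2 + 48 + 432 + 6912
= 7394


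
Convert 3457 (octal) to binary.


Each octal digit → 3 binary bits:
  3 = 011
  4 = 100
  5 = 101
  7 = 111
Concatenate: 011 100 101 111
= 011100101111


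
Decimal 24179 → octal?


Divide by 8 repeatedly:
24179 ÷ 8 = 3022 remainder 3
3022 ÷ 8 = 377 remainder 6
377 ÷ 8 = 47 remainder 1
47 ÷ 8 = 5 remainder 7
5 ÷ 8 = 0 remainder 5
Reading remainders bottom-up:
= 0o57163


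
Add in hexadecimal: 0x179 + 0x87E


Align and add column by column (LSB to MSB, each column mod 16 with carry):
  0179
+ 087E
  ----
  col 0: 9(9) + E(14) + 0 (carry in) = 23 → 7(7), carry out 1
  col 1: 7(7) + 7(7) + 1 (carry in) = 15 → F(15), carry out 0
  col 2: 1(1) + 8(8) + 0 (carry in) = 9 → 9(9), carry out 0
  col 3: 0(0) + 0(0) + 0 (carry in) = 0 → 0(0), carry out 0
Reading digits MSB→LSB: 09F7
Strip leading zeros: 9F7
= 0x9F7


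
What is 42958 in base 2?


Divide by 2 repeatedly:
42958 ÷ 2 = 21479 remainder 0
21479 ÷ 2 = 10739 remainder 1
10739 ÷ 2 = 5369 remainder 1
5369 ÷ 2 = 2684 remainder 1
2684 ÷ 2 = 1342 remainder 0
1342 ÷ 2 = 671 remainder 0
671 ÷ 2 = 335 remainder 1
335 ÷ 2 = 167 remainder 1
167 ÷ 2 = 83 remainder 1
83 ÷ 2 = 41 remainder 1
41 ÷ 2 = 20 remainder 1
20 ÷ 2 = 10 remainder 0
10 ÷ 2 = 5 remainder 0
5 ÷ 2 = 2 remainder 1
2 ÷ 2 = 1 remainder 0
1 ÷ 2 = 0 remainder 1
Reading remainders bottom-up:
= 1010011111001110


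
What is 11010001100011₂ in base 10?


Positional values:
Bit 0: 1 × 2^0 = 1
Bit 1: 1 × 2^1 = 2
Bit 5: 1 × 2^5 = 32
Bit 6: 1 × 2^6 = 64
Bit 10: 1 × 2^10 = 1024
Bit 12: 1 × 2^12 = 4096
Bit 13: 1 × 2^13 = 8192
Sum = 1 + 2 + 32 + 64 + 1024 + 4096 + 8192
= 13411


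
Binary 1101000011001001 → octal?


Group into 3-bit groups: 001101000011001001
  001 = 1
  101 = 5
  000 = 0
  011 = 3
  001 = 1
  001 = 1
= 0o150311


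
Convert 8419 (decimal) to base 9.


Divide by 9 repeatedly:
8419 ÷ 9 = 935 remainder 4
935 ÷ 9 = 103 remainder 8
103 ÷ 9 = 11 remainder 4
11 ÷ 9 = 1 remainder 2
1 ÷ 9 = 0 remainder 1
Reading remainders bottom-up:
= 12484


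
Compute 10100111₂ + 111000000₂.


Align and add column by column (LSB to MSB, carry propagating):
  0010100111
+ 0111000000
  ----------
  col 0: 1 + 0 + 0 (carry in) = 1 → bit 1, carry out 0
  col 1: 1 + 0 + 0 (carry in) = 1 → bit 1, carry out 0
  col 2: 1 + 0 + 0 (carry in) = 1 → bit 1, carry out 0
  col 3: 0 + 0 + 0 (carry in) = 0 → bit 0, carry out 0
  col 4: 0 + 0 + 0 (carry in) = 0 → bit 0, carry out 0
  col 5: 1 + 0 + 0 (carry in) = 1 → bit 1, carry out 0
  col 6: 0 + 1 + 0 (carry in) = 1 → bit 1, carry out 0
  col 7: 1 + 1 + 0 (carry in) = 2 → bit 0, carry out 1
  col 8: 0 + 1 + 1 (carry in) = 2 → bit 0, carry out 1
  col 9: 0 + 0 + 1 (carry in) = 1 → bit 1, carry out 0
Reading bits MSB→LSB: 1001100111
Strip leading zeros: 1001100111
= 1001100111


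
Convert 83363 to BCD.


Each digit → 4-bit binary:
  8 → 1000
  3 → 0011
  3 → 0011
  6 → 0110
  3 → 0011
= 1000 0011 0011 0110 0011


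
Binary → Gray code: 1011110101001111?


Binary: 1011110101001111
Gray code: G = B XOR (B >> 1)
B >> 1 = 0101111010100111
1011110101001111 XOR 0101111010100111:
  1 XOR 0 = 1
  0 XOR 1 = 1
  1 XOR 0 = 1
  1 XOR 1 = 0
  1 XOR 1 = 0
  1 XOR 1 = 0
  0 XOR 1 = 1
  1 XOR 0 = 1
  0 XOR 1 = 1
  1 XOR 0 = 1
  0 XOR 1 = 1
  0 XOR 0 = 0
  1 XOR 0 = 1
  1 XOR 1 = 0
  1 XOR 1 = 0
  1 XOR 1 = 0
= 1110001111101000


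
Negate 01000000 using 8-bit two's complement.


Original: 01000000
Step 1 - Invert all bits: 10111111
Step 2 - Add 1: 10111111 + 1
= 11000000 (represents -64)


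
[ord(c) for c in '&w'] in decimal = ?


String: '&w'  (2 characters)
Per-character ASCII lookup:
  '&': special character: '&' = 38
  'w': lowercase starts at 97: 'w' = 97 + 22 = 119
= 38 119


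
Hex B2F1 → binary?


Each hex digit → 4 binary bits:
  B = 1011
  2 = 0010
  F = 1111
  1 = 0001
Concatenate: 1011 0010 1111 0001
= 1011001011110001


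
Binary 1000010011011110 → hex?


Group into 4-bit nibbles: 1000010011011110
  1000 = 8
  0100 = 4
  1101 = D
  1110 = E
= 0x84DE


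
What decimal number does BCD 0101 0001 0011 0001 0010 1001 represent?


Each 4-bit group → digit:
  0101 → 5
  0001 → 1
  0011 → 3
  0001 → 1
  0010 → 2
  1001 → 9
= 513129


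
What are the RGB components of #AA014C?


Hex: #AA014C
R = AA₁₆ = 170
G = 01₁₆ = 1
B = 4C₁₆ = 76
= RGB(170, 1, 76)


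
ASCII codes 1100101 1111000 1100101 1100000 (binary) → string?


Codes (binary): 1100101 1111000 1100101 1100000
Per-code ASCII lookup:
  1100101 = 101  (range 97-122: lowercase, 101 - 97 = 4) → 'e'
  1111000 = 120  (range 97-122: lowercase, 120 - 97 = 23) → 'x'
  1100101 = 101  (range 97-122: lowercase, 101 - 97 = 4) → 'e'
  1100000 = 96  (special character) → '`'
= 'exe`'


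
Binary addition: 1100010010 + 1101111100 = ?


Align and add column by column (LSB to MSB, carry propagating):
  01100010010
+ 01101111100
  -----------
  col 0: 0 + 0 + 0 (carry in) = 0 → bit 0, carry out 0
  col 1: 1 + 0 + 0 (carry in) = 1 → bit 1, carry out 0
  col 2: 0 + 1 + 0 (carry in) = 1 → bit 1, carry out 0
  col 3: 0 + 1 + 0 (carry in) = 1 → bit 1, carry out 0
  col 4: 1 + 1 + 0 (carry in) = 2 → bit 0, carry out 1
  col 5: 0 + 1 + 1 (carry in) = 2 → bit 0, carry out 1
  col 6: 0 + 1 + 1 (carry in) = 2 → bit 0, carry out 1
  col 7: 0 + 0 + 1 (carry in) = 1 → bit 1, carry out 0
  col 8: 1 + 1 + 0 (carry in) = 2 → bit 0, carry out 1
  col 9: 1 + 1 + 1 (carry in) = 3 → bit 1, carry out 1
  col 10: 0 + 0 + 1 (carry in) = 1 → bit 1, carry out 0
Reading bits MSB→LSB: 11010001110
Strip leading zeros: 11010001110
= 11010001110


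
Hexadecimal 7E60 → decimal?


Positional values:
Position 0: 0 × 16^0 = 0 × 1 = 0
Position 1: 6 × 16^1 = 6 × 16 = 96
Position 2: E × 16^2 = 14 × 256 = 3584
Position 3: 7 × 16^3 = 7 × 4096 = 28672
Sum = 0 + 96 + 3584 + 28672
= 32352


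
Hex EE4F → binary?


Each hex digit → 4 binary bits:
  E = 1110
  E = 1110
  4 = 0100
  F = 1111
Concatenate: 1110 1110 0100 1111
= 1110111001001111


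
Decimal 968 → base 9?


Divide by 9 repeatedly:
968 ÷ 9 = 107 remainder 5
107 ÷ 9 = 11 remainder 8
11 ÷ 9 = 1 remainder 2
1 ÷ 9 = 0 remainder 1
Reading remainders bottom-up:
= 1285


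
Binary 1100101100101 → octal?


Group into 3-bit groups: 001100101100101
  001 = 1
  100 = 4
  101 = 5
  100 = 4
  101 = 5
= 0o14545


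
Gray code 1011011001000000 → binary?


Gray code: 1011011001000000
MSB stays the same: 1
Each subsequent bit = prev_binary XOR current_gray:
  B[1] = 1 XOR 0 = 1
  B[2] = 1 XOR 1 = 0
  B[3] = 0 XOR 1 = 1
  B[4] = 1 XOR 0 = 1
  B[5] = 1 XOR 1 = 0
  B[6] = 0 XOR 1 = 1
  B[7] = 1 XOR 0 = 1
  B[8] = 1 XOR 0 = 1
  B[9] = 1 XOR 1 = 0
  B[10] = 0 XOR 0 = 0
  B[11] = 0 XOR 0 = 0
  B[12] = 0 XOR 0 = 0
  B[13] = 0 XOR 0 = 0
  B[14] = 0 XOR 0 = 0
  B[15] = 0 XOR 0 = 0
= 1101101110000000 (56192 decimal)


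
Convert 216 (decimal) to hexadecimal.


Divide by 16 repeatedly:
216 ÷ 16 = 13 remainder 8 (8)
13 ÷ 16 = 0 remainder 13 (D)
Reading remainders bottom-up:
= 0xD8


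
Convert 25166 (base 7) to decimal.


Positional values (base 7):
  6 × 7^0 = 6 × 1 = 6
  6 × 7^1 = 6 × 7 = 42
  1 × 7^2 = 1 × 49 = 49
  5 × 7^3 = 5 × 343 = 1715
  2 × 7^4 = 2 × 2401 = 4802
Sum = 6 + 42 + 49 + 1715 + 4802
= 6614


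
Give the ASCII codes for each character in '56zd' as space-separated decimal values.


String: '56zd'  (4 characters)
Per-character ASCII lookup:
  '5': digits start at 48: '5' = 48 + 5 = 53
  '6': digits start at 48: '6' = 48 + 6 = 54
  'z': lowercase starts at 97: 'z' = 97 + 25 = 122
  'd': lowercase starts at 97: 'd' = 97 + 3 = 100
= 53 54 122 100


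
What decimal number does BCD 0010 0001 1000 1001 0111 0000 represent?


Each 4-bit group → digit:
  0010 → 2
  0001 → 1
  1000 → 8
  1001 → 9
  0111 → 7
  0000 → 0
= 218970


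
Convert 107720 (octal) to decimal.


Positional values:
Position 0: 0 × 8^0 = 0
Position 1: 2 × 8^1 = 16
Position 2: 7 × 8^2 = 448
Position 3: 7 × 8^3 = 3584
Position 4: 0 × 8^4 = 0
Position 5: 1 × 8^5 = 32768
Sum = 0 + 16 + 448 + 3584 + 0 + 32768
= 36816


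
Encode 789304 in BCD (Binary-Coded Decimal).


Each digit → 4-bit binary:
  7 → 0111
  8 → 1000
  9 → 1001
  3 → 0011
  0 → 0000
  4 → 0100
= 0111 1000 1001 0011 0000 0100


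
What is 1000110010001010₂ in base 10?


Positional values:
Bit 1: 1 × 2^1 = 2
Bit 3: 1 × 2^3 = 8
Bit 7: 1 × 2^7 = 128
Bit 10: 1 × 2^10 = 1024
Bit 11: 1 × 2^11 = 2048
Bit 15: 1 × 2^15 = 32768
Sum = 2 + 8 + 128 + 1024 + 2048 + 32768
= 35978


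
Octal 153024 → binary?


Each octal digit → 3 binary bits:
  1 = 001
  5 = 101
  3 = 011
  0 = 000
  2 = 010
  4 = 100
Concatenate: 001 101 011 000 010 100
= 001101011000010100


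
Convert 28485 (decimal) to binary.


Divide by 2 repeatedly:
28485 ÷ 2 = 14242 remainder 1
14242 ÷ 2 = 7121 remainder 0
7121 ÷ 2 = 3560 remainder 1
3560 ÷ 2 = 1780 remainder 0
1780 ÷ 2 = 890 remainder 0
890 ÷ 2 = 445 remainder 0
445 ÷ 2 = 222 remainder 1
222 ÷ 2 = 111 remainder 0
111 ÷ 2 = 55 remainder 1
55 ÷ 2 = 27 remainder 1
27 ÷ 2 = 13 remainder 1
13 ÷ 2 = 6 remainder 1
6 ÷ 2 = 3 remainder 0
3 ÷ 2 = 1 remainder 1
1 ÷ 2 = 0 remainder 1
Reading remainders bottom-up:
= 110111101000101


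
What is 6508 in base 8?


Divide by 8 repeatedly:
6508 ÷ 8 = 813 remainder 4
813 ÷ 8 = 101 remainder 5
101 ÷ 8 = 12 remainder 5
12 ÷ 8 = 1 remainder 4
1 ÷ 8 = 0 remainder 1
Reading remainders bottom-up:
= 0o14554


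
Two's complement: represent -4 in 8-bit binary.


Original: 00000100
Step 1 - Invert all bits: 11111011
Step 2 - Add 1: 11111011 + 1
= 11111100 (represents -4)


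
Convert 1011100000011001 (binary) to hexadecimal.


Group into 4-bit nibbles: 1011100000011001
  1011 = B
  1000 = 8
  0001 = 1
  1001 = 9
= 0xB819


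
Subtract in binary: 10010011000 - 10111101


Align and subtract column by column (LSB to MSB, borrowing when needed):
  10010011000
- 00010111101
  -----------
  col 0: (0 - 0 borrow-in) - 1 → borrow from next column: (0+2) - 1 = 1, borrow out 1
  col 1: (0 - 1 borrow-in) - 0 → borrow from next column: (-1+2) - 0 = 1, borrow out 1
  col 2: (0 - 1 borrow-in) - 1 → borrow from next column: (-1+2) - 1 = 0, borrow out 1
  col 3: (1 - 1 borrow-in) - 1 → borrow from next column: (0+2) - 1 = 1, borrow out 1
  col 4: (1 - 1 borrow-in) - 1 → borrow from next column: (0+2) - 1 = 1, borrow out 1
  col 5: (0 - 1 borrow-in) - 1 → borrow from next column: (-1+2) - 1 = 0, borrow out 1
  col 6: (0 - 1 borrow-in) - 0 → borrow from next column: (-1+2) - 0 = 1, borrow out 1
  col 7: (1 - 1 borrow-in) - 1 → borrow from next column: (0+2) - 1 = 1, borrow out 1
  col 8: (0 - 1 borrow-in) - 0 → borrow from next column: (-1+2) - 0 = 1, borrow out 1
  col 9: (0 - 1 borrow-in) - 0 → borrow from next column: (-1+2) - 0 = 1, borrow out 1
  col 10: (1 - 1 borrow-in) - 0 → 0 - 0 = 0, borrow out 0
Reading bits MSB→LSB: 01111011011
Strip leading zeros: 1111011011
= 1111011011


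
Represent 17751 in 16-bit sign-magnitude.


Sign bit: 0 (positive)
Magnitude: 17751 = 100010101010111
= 0100010101010111


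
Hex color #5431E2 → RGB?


Hex: #5431E2
R = 54₁₆ = 84
G = 31₁₆ = 49
B = E2₁₆ = 226
= RGB(84, 49, 226)


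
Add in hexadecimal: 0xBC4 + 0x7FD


Align and add column by column (LSB to MSB, each column mod 16 with carry):
  0BC4
+ 07FD
  ----
  col 0: 4(4) + D(13) + 0 (carry in) = 17 → 1(1), carry out 1
  col 1: C(12) + F(15) + 1 (carry in) = 28 → C(12), carry out 1
  col 2: B(11) + 7(7) + 1 (carry in) = 19 → 3(3), carry out 1
  col 3: 0(0) + 0(0) + 1 (carry in) = 1 → 1(1), carry out 0
Reading digits MSB→LSB: 13C1
Strip leading zeros: 13C1
= 0x13C1


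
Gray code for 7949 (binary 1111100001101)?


Binary: 1111100001101
Gray code: G = B XOR (B >> 1)
B >> 1 = 0111110000110
1111100001101 XOR 0111110000110:
  1 XOR 0 = 1
  1 XOR 1 = 0
  1 XOR 1 = 0
  1 XOR 1 = 0
  1 XOR 1 = 0
  0 XOR 1 = 1
  0 XOR 0 = 0
  0 XOR 0 = 0
  0 XOR 0 = 0
  1 XOR 0 = 1
  1 XOR 1 = 0
  0 XOR 1 = 1
  1 XOR 0 = 1
= 1000010001011


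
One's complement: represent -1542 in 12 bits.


Original: 011000000110
Invert all bits:
  bit 0: 0 → 1
  bit 1: 1 → 0
  bit 2: 1 → 0
  bit 3: 0 → 1
  bit 4: 0 → 1
  bit 5: 0 → 1
  bit 6: 0 → 1
  bit 7: 0 → 1
  bit 8: 0 → 1
  bit 9: 1 → 0
  bit 10: 1 → 0
  bit 11: 0 → 1
= 100111111001


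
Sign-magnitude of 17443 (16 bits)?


Sign bit: 0 (positive)
Magnitude: 17443 = 100010000100011
= 0100010000100011


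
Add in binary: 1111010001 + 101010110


Align and add column by column (LSB to MSB, carry propagating):
  01111010001
+ 00101010110
  -----------
  col 0: 1 + 0 + 0 (carry in) = 1 → bit 1, carry out 0
  col 1: 0 + 1 + 0 (carry in) = 1 → bit 1, carry out 0
  col 2: 0 + 1 + 0 (carry in) = 1 → bit 1, carry out 0
  col 3: 0 + 0 + 0 (carry in) = 0 → bit 0, carry out 0
  col 4: 1 + 1 + 0 (carry in) = 2 → bit 0, carry out 1
  col 5: 0 + 0 + 1 (carry in) = 1 → bit 1, carry out 0
  col 6: 1 + 1 + 0 (carry in) = 2 → bit 0, carry out 1
  col 7: 1 + 0 + 1 (carry in) = 2 → bit 0, carry out 1
  col 8: 1 + 1 + 1 (carry in) = 3 → bit 1, carry out 1
  col 9: 1 + 0 + 1 (carry in) = 2 → bit 0, carry out 1
  col 10: 0 + 0 + 1 (carry in) = 1 → bit 1, carry out 0
Reading bits MSB→LSB: 10100100111
Strip leading zeros: 10100100111
= 10100100111


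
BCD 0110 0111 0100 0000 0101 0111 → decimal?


Each 4-bit group → digit:
  0110 → 6
  0111 → 7
  0100 → 4
  0000 → 0
  0101 → 5
  0111 → 7
= 674057


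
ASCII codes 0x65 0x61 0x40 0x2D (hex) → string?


Codes (hex): 0x65 0x61 0x40 0x2D
Per-code ASCII lookup:
  0x65 = 101  (range 97-122: lowercase, 101 - 97 = 4) → 'e'
  0x61 = 97  (range 97-122: lowercase, 97 - 97 = 0) → 'a'
  0x40 = 64  (special character) → '@'
  0x2D = 45  (special character) → '-'
= 'ea@-'


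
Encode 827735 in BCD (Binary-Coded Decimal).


Each digit → 4-bit binary:
  8 → 1000
  2 → 0010
  7 → 0111
  7 → 0111
  3 → 0011
  5 → 0101
= 1000 0010 0111 0111 0011 0101


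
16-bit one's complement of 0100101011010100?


Original: 0100101011010100
Invert all bits:
  bit 0: 0 → 1
  bit 1: 1 → 0
  bit 2: 0 → 1
  bit 3: 0 → 1
  bit 4: 1 → 0
  bit 5: 0 → 1
  bit 6: 1 → 0
  bit 7: 0 → 1
  bit 8: 1 → 0
  bit 9: 1 → 0
  bit 10: 0 → 1
  bit 11: 1 → 0
  bit 12: 0 → 1
  bit 13: 1 → 0
  bit 14: 0 → 1
  bit 15: 0 → 1
= 1011010100101011


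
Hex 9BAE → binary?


Each hex digit → 4 binary bits:
  9 = 1001
  B = 1011
  A = 1010
  E = 1110
Concatenate: 1001 1011 1010 1110
= 1001101110101110


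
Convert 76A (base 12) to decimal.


Positional values (base 12):
  A × 12^0 = 10 × 1 = 10
  6 × 12^1 = 6 × 12 = 72
  7 × 12^2 = 7 × 144 = 1008
Sum = 10 + 72 + 1008
= 1090


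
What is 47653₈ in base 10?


Positional values:
Position 0: 3 × 8^0 = 3
Position 1: 5 × 8^1 = 40
Position 2: 6 × 8^2 = 384
Position 3: 7 × 8^3 = 3584
Position 4: 4 × 8^4 = 16384
Sum = 3 + 40 + 384 + 3584 + 16384
= 20395


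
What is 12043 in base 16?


Divide by 16 repeatedly:
12043 ÷ 16 = 752 remainder 11 (B)
752 ÷ 16 = 47 remainder 0 (0)
47 ÷ 16 = 2 remainder 15 (F)
2 ÷ 16 = 0 remainder 2 (2)
Reading remainders bottom-up:
= 0x2F0B


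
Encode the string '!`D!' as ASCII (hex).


String: '!`D!'  (4 characters)
Per-character ASCII lookup:
  '!': special character: '!' = 33 → 0x21
  '`': special character: '`' = 96 → 0x60
  'D': uppercase starts at 65: 'D' = 65 + 3 = 68 → 0x44
  '!': special character: '!' = 33 → 0x21
= 0x21 0x60 0x44 0x21


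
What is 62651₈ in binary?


Each octal digit → 3 binary bits:
  6 = 110
  2 = 010
  6 = 110
  5 = 101
  1 = 001
Concatenate: 110 010 110 101 001
= 110010110101001


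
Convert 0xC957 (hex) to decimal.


Positional values:
Position 0: 7 × 16^0 = 7 × 1 = 7
Position 1: 5 × 16^1 = 5 × 16 = 80
Position 2: 9 × 16^2 = 9 × 256 = 2304
Position 3: C × 16^3 = 12 × 4096 = 49152
Sum = 7 + 80 + 2304 + 49152
= 51543


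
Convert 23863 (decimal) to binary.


Divide by 2 repeatedly:
23863 ÷ 2 = 11931 remainder 1
11931 ÷ 2 = 5965 remainder 1
5965 ÷ 2 = 2982 remainder 1
2982 ÷ 2 = 1491 remainder 0
1491 ÷ 2 = 745 remainder 1
745 ÷ 2 = 372 remainder 1
372 ÷ 2 = 186 remainder 0
186 ÷ 2 = 93 remainder 0
93 ÷ 2 = 46 remainder 1
46 ÷ 2 = 23 remainder 0
23 ÷ 2 = 11 remainder 1
11 ÷ 2 = 5 remainder 1
5 ÷ 2 = 2 remainder 1
2 ÷ 2 = 1 remainder 0
1 ÷ 2 = 0 remainder 1
Reading remainders bottom-up:
= 101110100110111


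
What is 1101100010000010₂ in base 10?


Positional values:
Bit 1: 1 × 2^1 = 2
Bit 7: 1 × 2^7 = 128
Bit 11: 1 × 2^11 = 2048
Bit 12: 1 × 2^12 = 4096
Bit 14: 1 × 2^14 = 16384
Bit 15: 1 × 2^15 = 32768
Sum = 2 + 128 + 2048 + 4096 + 16384 + 32768
= 55426


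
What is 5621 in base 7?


Divide by 7 repeatedly:
5621 ÷ 7 = 803 remainder 0
803 ÷ 7 = 114 remainder 5
114 ÷ 7 = 16 remainder 2
16 ÷ 7 = 2 remainder 2
2 ÷ 7 = 0 remainder 2
Reading remainders bottom-up:
= 22250


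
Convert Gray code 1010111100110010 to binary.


Gray code: 1010111100110010
MSB stays the same: 1
Each subsequent bit = prev_binary XOR current_gray:
  B[1] = 1 XOR 0 = 1
  B[2] = 1 XOR 1 = 0
  B[3] = 0 XOR 0 = 0
  B[4] = 0 XOR 1 = 1
  B[5] = 1 XOR 1 = 0
  B[6] = 0 XOR 1 = 1
  B[7] = 1 XOR 1 = 0
  B[8] = 0 XOR 0 = 0
  B[9] = 0 XOR 0 = 0
  B[10] = 0 XOR 1 = 1
  B[11] = 1 XOR 1 = 0
  B[12] = 0 XOR 0 = 0
  B[13] = 0 XOR 0 = 0
  B[14] = 0 XOR 1 = 1
  B[15] = 1 XOR 0 = 1
= 1100101000100011 (51747 decimal)


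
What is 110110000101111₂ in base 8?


Group into 3-bit groups: 110110000101111
  110 = 6
  110 = 6
  000 = 0
  101 = 5
  111 = 7
= 0o66057


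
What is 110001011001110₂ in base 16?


Group into 4-bit nibbles: 0110001011001110
  0110 = 6
  0010 = 2
  1100 = C
  1110 = E
= 0x62CE


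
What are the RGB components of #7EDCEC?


Hex: #7EDCEC
R = 7E₁₆ = 126
G = DC₁₆ = 220
B = EC₁₆ = 236
= RGB(126, 220, 236)


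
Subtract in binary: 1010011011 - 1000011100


Align and subtract column by column (LSB to MSB, borrowing when needed):
  1010011011
- 1000011100
  ----------
  col 0: (1 - 0 borrow-in) - 0 → 1 - 0 = 1, borrow out 0
  col 1: (1 - 0 borrow-in) - 0 → 1 - 0 = 1, borrow out 0
  col 2: (0 - 0 borrow-in) - 1 → borrow from next column: (0+2) - 1 = 1, borrow out 1
  col 3: (1 - 1 borrow-in) - 1 → borrow from next column: (0+2) - 1 = 1, borrow out 1
  col 4: (1 - 1 borrow-in) - 1 → borrow from next column: (0+2) - 1 = 1, borrow out 1
  col 5: (0 - 1 borrow-in) - 0 → borrow from next column: (-1+2) - 0 = 1, borrow out 1
  col 6: (0 - 1 borrow-in) - 0 → borrow from next column: (-1+2) - 0 = 1, borrow out 1
  col 7: (1 - 1 borrow-in) - 0 → 0 - 0 = 0, borrow out 0
  col 8: (0 - 0 borrow-in) - 0 → 0 - 0 = 0, borrow out 0
  col 9: (1 - 0 borrow-in) - 1 → 1 - 1 = 0, borrow out 0
Reading bits MSB→LSB: 0001111111
Strip leading zeros: 1111111
= 1111111


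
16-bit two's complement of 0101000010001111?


Original: 0101000010001111
Step 1 - Invert all bits: 1010111101110000
Step 2 - Add 1: 1010111101110000 + 1
= 1010111101110001 (represents -20623)


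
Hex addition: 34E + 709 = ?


Align and add column by column (LSB to MSB, each column mod 16 with carry):
  034E
+ 0709
  ----
  col 0: E(14) + 9(9) + 0 (carry in) = 23 → 7(7), carry out 1
  col 1: 4(4) + 0(0) + 1 (carry in) = 5 → 5(5), carry out 0
  col 2: 3(3) + 7(7) + 0 (carry in) = 10 → A(10), carry out 0
  col 3: 0(0) + 0(0) + 0 (carry in) = 0 → 0(0), carry out 0
Reading digits MSB→LSB: 0A57
Strip leading zeros: A57
= 0xA57


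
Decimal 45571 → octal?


Divide by 8 repeatedly:
45571 ÷ 8 = 5696 remainder 3
5696 ÷ 8 = 712 remainder 0
712 ÷ 8 = 89 remainder 0
89 ÷ 8 = 11 remainder 1
11 ÷ 8 = 1 remainder 3
1 ÷ 8 = 0 remainder 1
Reading remainders bottom-up:
= 0o131003


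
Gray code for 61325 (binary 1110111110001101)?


Binary: 1110111110001101
Gray code: G = B XOR (B >> 1)
B >> 1 = 0111011111000110
1110111110001101 XOR 0111011111000110:
  1 XOR 0 = 1
  1 XOR 1 = 0
  1 XOR 1 = 0
  0 XOR 1 = 1
  1 XOR 0 = 1
  1 XOR 1 = 0
  1 XOR 1 = 0
  1 XOR 1 = 0
  1 XOR 1 = 0
  0 XOR 1 = 1
  0 XOR 0 = 0
  0 XOR 0 = 0
  1 XOR 0 = 1
  1 XOR 1 = 0
  0 XOR 1 = 1
  1 XOR 0 = 1
= 1001100001001011


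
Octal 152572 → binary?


Each octal digit → 3 binary bits:
  1 = 001
  5 = 101
  2 = 010
  5 = 101
  7 = 111
  2 = 010
Concatenate: 001 101 010 101 111 010
= 001101010101111010


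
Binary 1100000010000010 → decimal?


Positional values:
Bit 1: 1 × 2^1 = 2
Bit 7: 1 × 2^7 = 128
Bit 14: 1 × 2^14 = 16384
Bit 15: 1 × 2^15 = 32768
Sum = 2 + 128 + 16384 + 32768
= 49282


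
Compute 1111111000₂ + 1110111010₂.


Align and add column by column (LSB to MSB, carry propagating):
  01111111000
+ 01110111010
  -----------
  col 0: 0 + 0 + 0 (carry in) = 0 → bit 0, carry out 0
  col 1: 0 + 1 + 0 (carry in) = 1 → bit 1, carry out 0
  col 2: 0 + 0 + 0 (carry in) = 0 → bit 0, carry out 0
  col 3: 1 + 1 + 0 (carry in) = 2 → bit 0, carry out 1
  col 4: 1 + 1 + 1 (carry in) = 3 → bit 1, carry out 1
  col 5: 1 + 1 + 1 (carry in) = 3 → bit 1, carry out 1
  col 6: 1 + 0 + 1 (carry in) = 2 → bit 0, carry out 1
  col 7: 1 + 1 + 1 (carry in) = 3 → bit 1, carry out 1
  col 8: 1 + 1 + 1 (carry in) = 3 → bit 1, carry out 1
  col 9: 1 + 1 + 1 (carry in) = 3 → bit 1, carry out 1
  col 10: 0 + 0 + 1 (carry in) = 1 → bit 1, carry out 0
Reading bits MSB→LSB: 11110110010
Strip leading zeros: 11110110010
= 11110110010


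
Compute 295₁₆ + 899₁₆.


Align and add column by column (LSB to MSB, each column mod 16 with carry):
  0295
+ 0899
  ----
  col 0: 5(5) + 9(9) + 0 (carry in) = 14 → E(14), carry out 0
  col 1: 9(9) + 9(9) + 0 (carry in) = 18 → 2(2), carry out 1
  col 2: 2(2) + 8(8) + 1 (carry in) = 11 → B(11), carry out 0
  col 3: 0(0) + 0(0) + 0 (carry in) = 0 → 0(0), carry out 0
Reading digits MSB→LSB: 0B2E
Strip leading zeros: B2E
= 0xB2E


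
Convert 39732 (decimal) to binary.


Divide by 2 repeatedly:
39732 ÷ 2 = 19866 remainder 0
19866 ÷ 2 = 9933 remainder 0
9933 ÷ 2 = 4966 remainder 1
4966 ÷ 2 = 2483 remainder 0
2483 ÷ 2 = 1241 remainder 1
1241 ÷ 2 = 620 remainder 1
620 ÷ 2 = 310 remainder 0
310 ÷ 2 = 155 remainder 0
155 ÷ 2 = 77 remainder 1
77 ÷ 2 = 38 remainder 1
38 ÷ 2 = 19 remainder 0
19 ÷ 2 = 9 remainder 1
9 ÷ 2 = 4 remainder 1
4 ÷ 2 = 2 remainder 0
2 ÷ 2 = 1 remainder 0
1 ÷ 2 = 0 remainder 1
Reading remainders bottom-up:
= 1001101100110100


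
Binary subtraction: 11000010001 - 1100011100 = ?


Align and subtract column by column (LSB to MSB, borrowing when needed):
  11000010001
- 01100011100
  -----------
  col 0: (1 - 0 borrow-in) - 0 → 1 - 0 = 1, borrow out 0
  col 1: (0 - 0 borrow-in) - 0 → 0 - 0 = 0, borrow out 0
  col 2: (0 - 0 borrow-in) - 1 → borrow from next column: (0+2) - 1 = 1, borrow out 1
  col 3: (0 - 1 borrow-in) - 1 → borrow from next column: (-1+2) - 1 = 0, borrow out 1
  col 4: (1 - 1 borrow-in) - 1 → borrow from next column: (0+2) - 1 = 1, borrow out 1
  col 5: (0 - 1 borrow-in) - 0 → borrow from next column: (-1+2) - 0 = 1, borrow out 1
  col 6: (0 - 1 borrow-in) - 0 → borrow from next column: (-1+2) - 0 = 1, borrow out 1
  col 7: (0 - 1 borrow-in) - 0 → borrow from next column: (-1+2) - 0 = 1, borrow out 1
  col 8: (0 - 1 borrow-in) - 1 → borrow from next column: (-1+2) - 1 = 0, borrow out 1
  col 9: (1 - 1 borrow-in) - 1 → borrow from next column: (0+2) - 1 = 1, borrow out 1
  col 10: (1 - 1 borrow-in) - 0 → 0 - 0 = 0, borrow out 0
Reading bits MSB→LSB: 01011110101
Strip leading zeros: 1011110101
= 1011110101


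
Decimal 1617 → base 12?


Divide by 12 repeatedly:
1617 ÷ 12 = 134 remainder 9
134 ÷ 12 = 11 remainder 2
11 ÷ 12 = 0 remainder 11
Reading remainders bottom-up:
= B29


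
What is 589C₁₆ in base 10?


Positional values:
Position 0: C × 16^0 = 12 × 1 = 12
Position 1: 9 × 16^1 = 9 × 16 = 144
Position 2: 8 × 16^2 = 8 × 256 = 2048
Position 3: 5 × 16^3 = 5 × 4096 = 20480
Sum = 12 + 144 + 2048 + 20480
= 22684


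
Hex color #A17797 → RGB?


Hex: #A17797
R = A1₁₆ = 161
G = 77₁₆ = 119
B = 97₁₆ = 151
= RGB(161, 119, 151)


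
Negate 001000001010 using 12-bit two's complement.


Original: 001000001010
Step 1 - Invert all bits: 110111110101
Step 2 - Add 1: 110111110101 + 1
= 110111110110 (represents -522)


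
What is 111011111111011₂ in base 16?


Group into 4-bit nibbles: 0111011111111011
  0111 = 7
  0111 = 7
  1111 = F
  1011 = B
= 0x77FB


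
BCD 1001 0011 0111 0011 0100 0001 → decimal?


Each 4-bit group → digit:
  1001 → 9
  0011 → 3
  0111 → 7
  0011 → 3
  0100 → 4
  0001 → 1
= 937341


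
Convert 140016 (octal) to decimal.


Positional values:
Position 0: 6 × 8^0 = 6
Position 1: 1 × 8^1 = 8
Position 2: 0 × 8^2 = 0
Position 3: 0 × 8^3 = 0
Position 4: 4 × 8^4 = 16384
Position 5: 1 × 8^5 = 32768
Sum = 6 + 8 + 0 + 0 + 16384 + 32768
= 49166


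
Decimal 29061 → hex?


Divide by 16 repeatedly:
29061 ÷ 16 = 1816 remainder 5 (5)
1816 ÷ 16 = 113 remainder 8 (8)
113 ÷ 16 = 7 remainder 1 (1)
7 ÷ 16 = 0 remainder 7 (7)
Reading remainders bottom-up:
= 0x7185


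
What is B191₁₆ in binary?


Each hex digit → 4 binary bits:
  B = 1011
  1 = 0001
  9 = 1001
  1 = 0001
Concatenate: 1011 0001 1001 0001
= 1011000110010001


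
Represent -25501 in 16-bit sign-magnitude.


Sign bit: 1 (negative)
Magnitude: 25501 = 110001110011101
= 1110001110011101


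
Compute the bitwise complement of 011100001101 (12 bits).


Original: 011100001101
Invert all bits:
  bit 0: 0 → 1
  bit 1: 1 → 0
  bit 2: 1 → 0
  bit 3: 1 → 0
  bit 4: 0 → 1
  bit 5: 0 → 1
  bit 6: 0 → 1
  bit 7: 0 → 1
  bit 8: 1 → 0
  bit 9: 1 → 0
  bit 10: 0 → 1
  bit 11: 1 → 0
= 100011110010


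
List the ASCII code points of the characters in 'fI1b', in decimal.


String: 'fI1b'  (4 characters)
Per-character ASCII lookup:
  'f': lowercase starts at 97: 'f' = 97 + 5 = 102
  'I': uppercase starts at 65: 'I' = 65 + 8 = 73
  '1': digits start at 48: '1' = 48 + 1 = 49
  'b': lowercase starts at 97: 'b' = 97 + 1 = 98
= 102 73 49 98


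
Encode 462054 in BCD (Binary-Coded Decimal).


Each digit → 4-bit binary:
  4 → 0100
  6 → 0110
  2 → 0010
  0 → 0000
  5 → 0101
  4 → 0100
= 0100 0110 0010 0000 0101 0100


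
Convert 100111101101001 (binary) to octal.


Group into 3-bit groups: 100111101101001
  100 = 4
  111 = 7
  101 = 5
  101 = 5
  001 = 1
= 0o47551


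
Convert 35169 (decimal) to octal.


Divide by 8 repeatedly:
35169 ÷ 8 = 4396 remainder 1
4396 ÷ 8 = 549 remainder 4
549 ÷ 8 = 68 remainder 5
68 ÷ 8 = 8 remainder 4
8 ÷ 8 = 1 remainder 0
1 ÷ 8 = 0 remainder 1
Reading remainders bottom-up:
= 0o104541


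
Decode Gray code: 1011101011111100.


Gray code: 1011101011111100
MSB stays the same: 1
Each subsequent bit = prev_binary XOR current_gray:
  B[1] = 1 XOR 0 = 1
  B[2] = 1 XOR 1 = 0
  B[3] = 0 XOR 1 = 1
  B[4] = 1 XOR 1 = 0
  B[5] = 0 XOR 0 = 0
  B[6] = 0 XOR 1 = 1
  B[7] = 1 XOR 0 = 1
  B[8] = 1 XOR 1 = 0
  B[9] = 0 XOR 1 = 1
  B[10] = 1 XOR 1 = 0
  B[11] = 0 XOR 1 = 1
  B[12] = 1 XOR 1 = 0
  B[13] = 0 XOR 1 = 1
  B[14] = 1 XOR 0 = 1
  B[15] = 1 XOR 0 = 1
= 1101001101010111 (54103 decimal)


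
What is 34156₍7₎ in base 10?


Positional values (base 7):
  6 × 7^0 = 6 × 1 = 6
  5 × 7^1 = 5 × 7 = 35
  1 × 7^2 = 1 × 49 = 49
  4 × 7^3 = 4 × 343 = 1372
  3 × 7^4 = 3 × 2401 = 7203
Sum = 6 + 35 + 49 + 1372 + 7203
= 8665


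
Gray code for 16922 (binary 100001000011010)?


Binary: 100001000011010
Gray code: G = B XOR (B >> 1)
B >> 1 = 010000100001101
100001000011010 XOR 010000100001101:
  1 XOR 0 = 1
  0 XOR 1 = 1
  0 XOR 0 = 0
  0 XOR 0 = 0
  0 XOR 0 = 0
  1 XOR 0 = 1
  0 XOR 1 = 1
  0 XOR 0 = 0
  0 XOR 0 = 0
  0 XOR 0 = 0
  1 XOR 0 = 1
  1 XOR 1 = 0
  0 XOR 1 = 1
  1 XOR 0 = 1
  0 XOR 1 = 1
= 110001100010111


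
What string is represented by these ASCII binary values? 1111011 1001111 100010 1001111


Codes (binary): 1111011 1001111 100010 1001111
Per-code ASCII lookup:
  1111011 = 123  (special character) → '{'
  1001111 = 79  (range 65-90: uppercase, 79 - 65 = 14) → 'O'
  100010 = 34  (special character) → '"'
  1001111 = 79  (range 65-90: uppercase, 79 - 65 = 14) → 'O'
= '{O"O'


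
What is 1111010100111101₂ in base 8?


Group into 3-bit groups: 001111010100111101
  001 = 1
  111 = 7
  010 = 2
  100 = 4
  111 = 7
  101 = 5
= 0o172475


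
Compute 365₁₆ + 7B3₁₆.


Align and add column by column (LSB to MSB, each column mod 16 with carry):
  0365
+ 07B3
  ----
  col 0: 5(5) + 3(3) + 0 (carry in) = 8 → 8(8), carry out 0
  col 1: 6(6) + B(11) + 0 (carry in) = 17 → 1(1), carry out 1
  col 2: 3(3) + 7(7) + 1 (carry in) = 11 → B(11), carry out 0
  col 3: 0(0) + 0(0) + 0 (carry in) = 0 → 0(0), carry out 0
Reading digits MSB→LSB: 0B18
Strip leading zeros: B18
= 0xB18


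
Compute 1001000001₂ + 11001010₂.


Align and add column by column (LSB to MSB, carry propagating):
  01001000001
+ 00011001010
  -----------
  col 0: 1 + 0 + 0 (carry in) = 1 → bit 1, carry out 0
  col 1: 0 + 1 + 0 (carry in) = 1 → bit 1, carry out 0
  col 2: 0 + 0 + 0 (carry in) = 0 → bit 0, carry out 0
  col 3: 0 + 1 + 0 (carry in) = 1 → bit 1, carry out 0
  col 4: 0 + 0 + 0 (carry in) = 0 → bit 0, carry out 0
  col 5: 0 + 0 + 0 (carry in) = 0 → bit 0, carry out 0
  col 6: 1 + 1 + 0 (carry in) = 2 → bit 0, carry out 1
  col 7: 0 + 1 + 1 (carry in) = 2 → bit 0, carry out 1
  col 8: 0 + 0 + 1 (carry in) = 1 → bit 1, carry out 0
  col 9: 1 + 0 + 0 (carry in) = 1 → bit 1, carry out 0
  col 10: 0 + 0 + 0 (carry in) = 0 → bit 0, carry out 0
Reading bits MSB→LSB: 01100001011
Strip leading zeros: 1100001011
= 1100001011
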